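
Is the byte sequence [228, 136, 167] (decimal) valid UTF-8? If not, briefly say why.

Leading byte 0xE4 = 11100100 → 3-byte form.
Continuation bytes 0x88=10001000, 0xA7=10100111 all match 10xxxxxx.
Decoded value 0x4227 is ≥ 0x800 (shortest form) and not a surrogate.

valid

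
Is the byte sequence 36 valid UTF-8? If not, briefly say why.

valid

Leading byte 0x36 = 00110110 → 1-byte form.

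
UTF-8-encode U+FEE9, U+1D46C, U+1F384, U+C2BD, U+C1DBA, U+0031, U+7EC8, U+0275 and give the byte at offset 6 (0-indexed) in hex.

0xAC

U+FEE9 → 3-byte form EF BB A9 at offsets 0–2.
U+1D46C → 4-byte form F0 9D 91 AC at offsets 3–6.
Offset 6 falls in char 2's range; it's byte 4 of F0 9D 91 AC = 0xAC.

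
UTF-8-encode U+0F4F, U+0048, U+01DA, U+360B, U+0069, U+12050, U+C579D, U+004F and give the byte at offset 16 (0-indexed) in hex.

0x9E

U+0F4F → 3-byte form E0 BD 8F at offsets 0–2.
U+0048 → 1-byte form 48 at offsets 3–3.
U+01DA → 2-byte form C7 9A at offsets 4–5.
U+360B → 3-byte form E3 98 8B at offsets 6–8.
U+0069 → 1-byte form 69 at offsets 9–9.
U+12050 → 4-byte form F0 92 81 90 at offsets 10–13.
U+C579D → 4-byte form F3 85 9E 9D at offsets 14–17.
Offset 16 falls in char 7's range; it's byte 3 of F3 85 9E 9D = 0x9E.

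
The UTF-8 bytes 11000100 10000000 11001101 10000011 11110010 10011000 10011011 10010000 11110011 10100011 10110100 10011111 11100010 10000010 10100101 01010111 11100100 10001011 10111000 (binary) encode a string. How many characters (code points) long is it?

7

Byte at offset 0: 0xC4 = 11000100 → 2-byte char (#1). Advance 2.
Byte at offset 2: 0xCD = 11001101 → 2-byte char (#2). Advance 2.
Byte at offset 4: 0xF2 = 11110010 → 4-byte char (#3). Advance 4.
Byte at offset 8: 0xF3 = 11110011 → 4-byte char (#4). Advance 4.
Byte at offset 12: 0xE2 = 11100010 → 3-byte char (#5). Advance 3.
Byte at offset 15: 0x57 = 01010111 → 1-byte char (#6). Advance 1.
Byte at offset 16: 0xE4 = 11100100 → 3-byte char (#7). Advance 3.
Reached end at offset 19 after 7 code points.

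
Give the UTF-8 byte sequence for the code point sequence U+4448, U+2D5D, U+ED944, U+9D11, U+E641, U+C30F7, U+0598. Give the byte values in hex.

E4 91 88 E2 B5 9D F3 AD A5 84 E9 B4 91 EE 99 81 F3 83 83 B7 D6 98

U+4448: 3-byte form → E4 91 88.
U+2D5D: 3-byte form → E2 B5 9D.
U+ED944: 4-byte form → F3 AD A5 84.
U+9D11: 3-byte form → E9 B4 91.
U+E641: 3-byte form → EE 99 81.
U+C30F7: 4-byte form → F3 83 83 B7.
U+0598: 2-byte form → D6 98.
Concatenated (22 bytes): E4 91 88 E2 B5 9D F3 AD A5 84 E9 B4 91 EE 99 81 F3 83 83 B7 D6 98.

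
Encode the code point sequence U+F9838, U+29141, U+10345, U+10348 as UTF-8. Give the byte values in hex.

U+F9838: 4-byte form → F3 B9 A0 B8.
U+29141: 4-byte form → F0 A9 85 81.
U+10345: 4-byte form → F0 90 8D 85.
U+10348: 4-byte form → F0 90 8D 88.
Concatenated (16 bytes): F3 B9 A0 B8 F0 A9 85 81 F0 90 8D 85 F0 90 8D 88.

F3 B9 A0 B8 F0 A9 85 81 F0 90 8D 85 F0 90 8D 88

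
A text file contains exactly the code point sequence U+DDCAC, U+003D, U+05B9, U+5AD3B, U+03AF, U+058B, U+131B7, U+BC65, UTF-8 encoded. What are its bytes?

F3 9D B2 AC 3D D6 B9 F1 9A B4 BB CE AF D6 8B F0 93 86 B7 EB B1 A5

U+DDCAC: 4-byte form → F3 9D B2 AC.
U+003D: 1-byte form → 3D.
U+05B9: 2-byte form → D6 B9.
U+5AD3B: 4-byte form → F1 9A B4 BB.
U+03AF: 2-byte form → CE AF.
U+058B: 2-byte form → D6 8B.
U+131B7: 4-byte form → F0 93 86 B7.
U+BC65: 3-byte form → EB B1 A5.
Concatenated (22 bytes): F3 9D B2 AC 3D D6 B9 F1 9A B4 BB CE AF D6 8B F0 93 86 B7 EB B1 A5.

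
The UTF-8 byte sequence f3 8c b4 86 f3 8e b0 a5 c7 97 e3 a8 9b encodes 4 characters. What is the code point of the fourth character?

Offset 0: leading byte 0xF3 = 11110011 → 4-byte char #1 = F3 8C B4 86.
Offset 4: leading byte 0xF3 = 11110011 → 4-byte char #2 = F3 8E B0 A5.
Offset 8: leading byte 0xC7 = 11000111 → 2-byte char #3 = C7 97.
Offset 10: leading byte 0xE3 = 11100011 → 3-byte char #4 = E3 A8 9B.
Leading byte 0xE3 = 11100011 matches 1110xxxx → 3-byte sequence.
Byte 1: 0xE3 = 11100011, payload 0011 (4 bits).
Byte 2: 0xA8 = 10101000 (10xxxxxx ✓), payload 101000.
Byte 3: 0x9B = 10011011 (10xxxxxx ✓), payload 011011.
Concatenate: 0011101000011011 = 0x3A1B (16 bits → U+3A1B).

U+3A1B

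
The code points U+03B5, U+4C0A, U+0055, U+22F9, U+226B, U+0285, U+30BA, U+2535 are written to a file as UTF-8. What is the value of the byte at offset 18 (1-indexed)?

1-indexed offset 18 is 0-indexed offset 17.
U+03B5 → 2-byte form CE B5 at offsets 0–1.
U+4C0A → 3-byte form E4 B0 8A at offsets 2–4.
U+0055 → 1-byte form 55 at offsets 5–5.
U+22F9 → 3-byte form E2 8B B9 at offsets 6–8.
U+226B → 3-byte form E2 89 AB at offsets 9–11.
U+0285 → 2-byte form CA 85 at offsets 12–13.
U+30BA → 3-byte form E3 82 BA at offsets 14–16.
U+2535 → 3-byte form E2 94 B5 at offsets 17–19.
Offset 17 falls in char 8's range; it's byte 1 of E2 94 B5 = 0xE2.

0xE2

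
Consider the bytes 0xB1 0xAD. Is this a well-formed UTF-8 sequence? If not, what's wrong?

Byte 0xB1 = 10110001 has the form 10xxxxxx — a continuation byte — but there is no preceding leading byte.

invalid (continuation byte with no leading byte)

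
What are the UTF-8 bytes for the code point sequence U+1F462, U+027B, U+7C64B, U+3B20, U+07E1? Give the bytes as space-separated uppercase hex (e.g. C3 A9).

F0 9F 91 A2 C9 BB F1 BC 99 8B E3 AC A0 DF A1

U+1F462: 4-byte form → F0 9F 91 A2.
U+027B: 2-byte form → C9 BB.
U+7C64B: 4-byte form → F1 BC 99 8B.
U+3B20: 3-byte form → E3 AC A0.
U+07E1: 2-byte form → DF A1.
Concatenated (15 bytes): F0 9F 91 A2 C9 BB F1 BC 99 8B E3 AC A0 DF A1.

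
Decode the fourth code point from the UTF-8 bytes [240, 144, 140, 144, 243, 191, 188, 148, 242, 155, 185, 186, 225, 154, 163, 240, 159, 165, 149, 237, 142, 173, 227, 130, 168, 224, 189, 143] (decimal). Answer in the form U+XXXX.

Offset 0: leading byte 0xF0 = 11110000 → 4-byte char #1 = F0 90 8C 90.
Offset 4: leading byte 0xF3 = 11110011 → 4-byte char #2 = F3 BF BC 94.
Offset 8: leading byte 0xF2 = 11110010 → 4-byte char #3 = F2 9B B9 BA.
Offset 12: leading byte 0xE1 = 11100001 → 3-byte char #4 = E1 9A A3.
Leading byte 0xE1 = 11100001 matches 1110xxxx → 3-byte sequence.
Byte 1: 0xE1 = 11100001, payload 0001 (4 bits).
Byte 2: 0x9A = 10011010 (10xxxxxx ✓), payload 011010.
Byte 3: 0xA3 = 10100011 (10xxxxxx ✓), payload 100011.
Concatenate: 0001011010100011 = 0x16A3 (16 bits → U+16A3).

U+16A3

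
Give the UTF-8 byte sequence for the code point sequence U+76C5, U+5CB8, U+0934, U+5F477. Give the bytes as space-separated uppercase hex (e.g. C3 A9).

E7 9B 85 E5 B2 B8 E0 A4 B4 F1 9F 91 B7

U+76C5: 3-byte form → E7 9B 85.
U+5CB8: 3-byte form → E5 B2 B8.
U+0934: 3-byte form → E0 A4 B4.
U+5F477: 4-byte form → F1 9F 91 B7.
Concatenated (13 bytes): E7 9B 85 E5 B2 B8 E0 A4 B4 F1 9F 91 B7.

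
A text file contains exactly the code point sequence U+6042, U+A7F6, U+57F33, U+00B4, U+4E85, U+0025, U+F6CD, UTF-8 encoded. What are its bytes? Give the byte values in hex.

U+6042: 3-byte form → E6 81 82.
U+A7F6: 3-byte form → EA 9F B6.
U+57F33: 4-byte form → F1 97 BC B3.
U+00B4: 2-byte form → C2 B4.
U+4E85: 3-byte form → E4 BA 85.
U+0025: 1-byte form → 25.
U+F6CD: 3-byte form → EF 9B 8D.
Concatenated (19 bytes): E6 81 82 EA 9F B6 F1 97 BC B3 C2 B4 E4 BA 85 25 EF 9B 8D.

E6 81 82 EA 9F B6 F1 97 BC B3 C2 B4 E4 BA 85 25 EF 9B 8D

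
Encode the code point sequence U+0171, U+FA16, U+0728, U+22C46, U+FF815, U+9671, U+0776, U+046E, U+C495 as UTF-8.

U+0171: 2-byte form → C5 B1.
U+FA16: 3-byte form → EF A8 96.
U+0728: 2-byte form → DC A8.
U+22C46: 4-byte form → F0 A2 B1 86.
U+FF815: 4-byte form → F3 BF A0 95.
U+9671: 3-byte form → E9 99 B1.
U+0776: 2-byte form → DD B6.
U+046E: 2-byte form → D1 AE.
U+C495: 3-byte form → EC 92 95.
Concatenated (25 bytes): C5 B1 EF A8 96 DC A8 F0 A2 B1 86 F3 BF A0 95 E9 99 B1 DD B6 D1 AE EC 92 95.

C5 B1 EF A8 96 DC A8 F0 A2 B1 86 F3 BF A0 95 E9 99 B1 DD B6 D1 AE EC 92 95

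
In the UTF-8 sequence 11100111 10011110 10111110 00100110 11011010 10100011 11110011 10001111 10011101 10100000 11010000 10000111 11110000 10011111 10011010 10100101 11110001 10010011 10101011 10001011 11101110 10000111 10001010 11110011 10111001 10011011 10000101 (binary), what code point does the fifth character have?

U+0407

Offset 0: leading byte 0xE7 = 11100111 → 3-byte char #1 = E7 9E BE.
Offset 3: leading byte 0x26 = 00100110 → 1-byte char #2 = 26.
Offset 4: leading byte 0xDA = 11011010 → 2-byte char #3 = DA A3.
Offset 6: leading byte 0xF3 = 11110011 → 4-byte char #4 = F3 8F 9D A0.
Offset 10: leading byte 0xD0 = 11010000 → 2-byte char #5 = D0 87.
Leading byte 0xD0 = 11010000 matches 110xxxxx → 2-byte sequence.
Byte 1: 0xD0 = 11010000, payload 10000 (5 bits).
Byte 2: 0x87 = 10000111 (10xxxxxx ✓), payload 000111.
Concatenate: 10000000111 = 0x407 (11 bits → U+0407).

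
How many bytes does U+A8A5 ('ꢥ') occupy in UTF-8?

3

U+A8A5 = 0xA8A5. UTF-8 uses 1 byte below 0x80, 2 below 0x800, 3 below 0x10000, 4 up to 0x10FFFF. 0xA8A5 is in U+0800–U+FFFF → 3 bytes.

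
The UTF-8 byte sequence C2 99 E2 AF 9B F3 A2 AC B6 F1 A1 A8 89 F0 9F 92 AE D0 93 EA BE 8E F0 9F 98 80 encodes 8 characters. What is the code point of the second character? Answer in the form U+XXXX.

Offset 0: leading byte 0xC2 = 11000010 → 2-byte char #1 = C2 99.
Offset 2: leading byte 0xE2 = 11100010 → 3-byte char #2 = E2 AF 9B.
Leading byte 0xE2 = 11100010 matches 1110xxxx → 3-byte sequence.
Byte 1: 0xE2 = 11100010, payload 0010 (4 bits).
Byte 2: 0xAF = 10101111 (10xxxxxx ✓), payload 101111.
Byte 3: 0x9B = 10011011 (10xxxxxx ✓), payload 011011.
Concatenate: 0010101111011011 = 0x2BDB (16 bits → U+2BDB).

U+2BDB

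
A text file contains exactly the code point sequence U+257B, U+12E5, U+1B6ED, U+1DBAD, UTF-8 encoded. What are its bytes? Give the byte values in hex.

U+257B: 3-byte form → E2 95 BB.
U+12E5: 3-byte form → E1 8B A5.
U+1B6ED: 4-byte form → F0 9B 9B AD.
U+1DBAD: 4-byte form → F0 9D AE AD.
Concatenated (14 bytes): E2 95 BB E1 8B A5 F0 9B 9B AD F0 9D AE AD.

E2 95 BB E1 8B A5 F0 9B 9B AD F0 9D AE AD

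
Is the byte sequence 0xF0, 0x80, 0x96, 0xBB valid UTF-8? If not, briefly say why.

invalid (overlong encoding)

Leading byte 0xF0 = 11110000 → 4-byte form.
Continuation bytes all match 10xxxxxx. Payload decodes to 0x5BB.
But 0x5BB < 0x10000, the minimum for a 4-byte sequence — this is an overlong encoding.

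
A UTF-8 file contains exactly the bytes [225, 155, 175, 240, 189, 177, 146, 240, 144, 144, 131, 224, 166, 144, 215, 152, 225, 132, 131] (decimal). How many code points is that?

6

Byte at offset 0: 0xE1 = 11100001 → 3-byte char (#1). Advance 3.
Byte at offset 3: 0xF0 = 11110000 → 4-byte char (#2). Advance 4.
Byte at offset 7: 0xF0 = 11110000 → 4-byte char (#3). Advance 4.
Byte at offset 11: 0xE0 = 11100000 → 3-byte char (#4). Advance 3.
Byte at offset 14: 0xD7 = 11010111 → 2-byte char (#5). Advance 2.
Byte at offset 16: 0xE1 = 11100001 → 3-byte char (#6). Advance 3.
Reached end at offset 19 after 6 code points.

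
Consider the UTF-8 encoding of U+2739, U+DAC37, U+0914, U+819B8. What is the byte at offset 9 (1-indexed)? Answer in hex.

0xA4

1-indexed offset 9 is 0-indexed offset 8.
U+2739 → 3-byte form E2 9C B9 at offsets 0–2.
U+DAC37 → 4-byte form F3 9A B0 B7 at offsets 3–6.
U+0914 → 3-byte form E0 A4 94 at offsets 7–9.
Offset 8 falls in char 3's range; it's byte 2 of E0 A4 94 = 0xA4.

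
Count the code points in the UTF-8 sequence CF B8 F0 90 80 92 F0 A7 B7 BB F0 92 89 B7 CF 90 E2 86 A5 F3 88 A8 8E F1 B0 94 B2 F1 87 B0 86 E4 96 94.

10

Byte at offset 0: 0xCF = 11001111 → 2-byte char (#1). Advance 2.
Byte at offset 2: 0xF0 = 11110000 → 4-byte char (#2). Advance 4.
Byte at offset 6: 0xF0 = 11110000 → 4-byte char (#3). Advance 4.
Byte at offset 10: 0xF0 = 11110000 → 4-byte char (#4). Advance 4.
Byte at offset 14: 0xCF = 11001111 → 2-byte char (#5). Advance 2.
Byte at offset 16: 0xE2 = 11100010 → 3-byte char (#6). Advance 3.
Byte at offset 19: 0xF3 = 11110011 → 4-byte char (#7). Advance 4.
Byte at offset 23: 0xF1 = 11110001 → 4-byte char (#8). Advance 4.
Byte at offset 27: 0xF1 = 11110001 → 4-byte char (#9). Advance 4.
Byte at offset 31: 0xE4 = 11100100 → 3-byte char (#10). Advance 3.
Reached end at offset 34 after 10 code points.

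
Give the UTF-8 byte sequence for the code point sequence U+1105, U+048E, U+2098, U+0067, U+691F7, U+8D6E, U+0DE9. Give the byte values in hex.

E1 84 85 D2 8E E2 82 98 67 F1 A9 87 B7 E8 B5 AE E0 B7 A9

U+1105: 3-byte form → E1 84 85.
U+048E: 2-byte form → D2 8E.
U+2098: 3-byte form → E2 82 98.
U+0067: 1-byte form → 67.
U+691F7: 4-byte form → F1 A9 87 B7.
U+8D6E: 3-byte form → E8 B5 AE.
U+0DE9: 3-byte form → E0 B7 A9.
Concatenated (19 bytes): E1 84 85 D2 8E E2 82 98 67 F1 A9 87 B7 E8 B5 AE E0 B7 A9.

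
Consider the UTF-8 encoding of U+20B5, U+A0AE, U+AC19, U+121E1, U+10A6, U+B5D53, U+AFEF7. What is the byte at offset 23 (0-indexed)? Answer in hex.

0xB7

U+20B5 → 3-byte form E2 82 B5 at offsets 0–2.
U+A0AE → 3-byte form EA 82 AE at offsets 3–5.
U+AC19 → 3-byte form EA B0 99 at offsets 6–8.
U+121E1 → 4-byte form F0 92 87 A1 at offsets 9–12.
U+10A6 → 3-byte form E1 82 A6 at offsets 13–15.
U+B5D53 → 4-byte form F2 B5 B5 93 at offsets 16–19.
U+AFEF7 → 4-byte form F2 AF BB B7 at offsets 20–23.
Offset 23 falls in char 7's range; it's byte 4 of F2 AF BB B7 = 0xB7.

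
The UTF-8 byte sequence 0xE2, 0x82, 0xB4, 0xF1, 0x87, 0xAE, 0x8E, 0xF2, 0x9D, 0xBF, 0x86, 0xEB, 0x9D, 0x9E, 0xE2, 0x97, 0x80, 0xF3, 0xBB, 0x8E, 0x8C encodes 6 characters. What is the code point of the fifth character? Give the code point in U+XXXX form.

Offset 0: leading byte 0xE2 = 11100010 → 3-byte char #1 = E2 82 B4.
Offset 3: leading byte 0xF1 = 11110001 → 4-byte char #2 = F1 87 AE 8E.
Offset 7: leading byte 0xF2 = 11110010 → 4-byte char #3 = F2 9D BF 86.
Offset 11: leading byte 0xEB = 11101011 → 3-byte char #4 = EB 9D 9E.
Offset 14: leading byte 0xE2 = 11100010 → 3-byte char #5 = E2 97 80.
Leading byte 0xE2 = 11100010 matches 1110xxxx → 3-byte sequence.
Byte 1: 0xE2 = 11100010, payload 0010 (4 bits).
Byte 2: 0x97 = 10010111 (10xxxxxx ✓), payload 010111.
Byte 3: 0x80 = 10000000 (10xxxxxx ✓), payload 000000.
Concatenate: 0010010111000000 = 0x25C0 (16 bits → U+25C0).

U+25C0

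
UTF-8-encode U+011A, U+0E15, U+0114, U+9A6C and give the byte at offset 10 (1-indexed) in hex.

0xAC

1-indexed offset 10 is 0-indexed offset 9.
U+011A → 2-byte form C4 9A at offsets 0–1.
U+0E15 → 3-byte form E0 B8 95 at offsets 2–4.
U+0114 → 2-byte form C4 94 at offsets 5–6.
U+9A6C → 3-byte form E9 A9 AC at offsets 7–9.
Offset 9 falls in char 4's range; it's byte 3 of E9 A9 AC = 0xAC.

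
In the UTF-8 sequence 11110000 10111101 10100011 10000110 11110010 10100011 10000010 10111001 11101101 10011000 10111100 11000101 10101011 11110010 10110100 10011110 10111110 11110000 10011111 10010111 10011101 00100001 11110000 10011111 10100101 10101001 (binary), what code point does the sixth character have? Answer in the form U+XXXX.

U+1F5DD

Offset 0: leading byte 0xF0 = 11110000 → 4-byte char #1 = F0 BD A3 86.
Offset 4: leading byte 0xF2 = 11110010 → 4-byte char #2 = F2 A3 82 B9.
Offset 8: leading byte 0xED = 11101101 → 3-byte char #3 = ED 98 BC.
Offset 11: leading byte 0xC5 = 11000101 → 2-byte char #4 = C5 AB.
Offset 13: leading byte 0xF2 = 11110010 → 4-byte char #5 = F2 B4 9E BE.
Offset 17: leading byte 0xF0 = 11110000 → 4-byte char #6 = F0 9F 97 9D.
Leading byte 0xF0 = 11110000 matches 11110xxx → 4-byte sequence.
Byte 1: 0xF0 = 11110000, payload 000 (3 bits).
Byte 2: 0x9F = 10011111 (10xxxxxx ✓), payload 011111.
Byte 3: 0x97 = 10010111 (10xxxxxx ✓), payload 010111.
Byte 4: 0x9D = 10011101 (10xxxxxx ✓), payload 011101.
Concatenate: 000011111010111011101 = 0x1F5DD (21 bits → U+1F5DD).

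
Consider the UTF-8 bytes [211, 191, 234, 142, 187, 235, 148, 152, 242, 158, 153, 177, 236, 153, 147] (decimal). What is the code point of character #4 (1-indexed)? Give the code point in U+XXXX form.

U+9E671

Offset 0: leading byte 0xD3 = 11010011 → 2-byte char #1 = D3 BF.
Offset 2: leading byte 0xEA = 11101010 → 3-byte char #2 = EA 8E BB.
Offset 5: leading byte 0xEB = 11101011 → 3-byte char #3 = EB 94 98.
Offset 8: leading byte 0xF2 = 11110010 → 4-byte char #4 = F2 9E 99 B1.
Leading byte 0xF2 = 11110010 matches 11110xxx → 4-byte sequence.
Byte 1: 0xF2 = 11110010, payload 010 (3 bits).
Byte 2: 0x9E = 10011110 (10xxxxxx ✓), payload 011110.
Byte 3: 0x99 = 10011001 (10xxxxxx ✓), payload 011001.
Byte 4: 0xB1 = 10110001 (10xxxxxx ✓), payload 110001.
Concatenate: 010011110011001110001 = 0x9E671 (21 bits → U+9E671).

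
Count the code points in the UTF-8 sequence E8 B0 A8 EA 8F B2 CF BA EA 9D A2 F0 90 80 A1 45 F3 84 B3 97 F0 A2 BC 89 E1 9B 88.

9

Byte at offset 0: 0xE8 = 11101000 → 3-byte char (#1). Advance 3.
Byte at offset 3: 0xEA = 11101010 → 3-byte char (#2). Advance 3.
Byte at offset 6: 0xCF = 11001111 → 2-byte char (#3). Advance 2.
Byte at offset 8: 0xEA = 11101010 → 3-byte char (#4). Advance 3.
Byte at offset 11: 0xF0 = 11110000 → 4-byte char (#5). Advance 4.
Byte at offset 15: 0x45 = 01000101 → 1-byte char (#6). Advance 1.
Byte at offset 16: 0xF3 = 11110011 → 4-byte char (#7). Advance 4.
Byte at offset 20: 0xF0 = 11110000 → 4-byte char (#8). Advance 4.
Byte at offset 24: 0xE1 = 11100001 → 3-byte char (#9). Advance 3.
Reached end at offset 27 after 9 code points.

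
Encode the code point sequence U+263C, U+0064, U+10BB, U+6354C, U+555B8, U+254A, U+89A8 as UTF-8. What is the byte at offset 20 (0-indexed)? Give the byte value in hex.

U+263C → 3-byte form E2 98 BC at offsets 0–2.
U+0064 → 1-byte form 64 at offsets 3–3.
U+10BB → 3-byte form E1 82 BB at offsets 4–6.
U+6354C → 4-byte form F1 A3 95 8C at offsets 7–10.
U+555B8 → 4-byte form F1 95 96 B8 at offsets 11–14.
U+254A → 3-byte form E2 95 8A at offsets 15–17.
U+89A8 → 3-byte form E8 A6 A8 at offsets 18–20.
Offset 20 falls in char 7's range; it's byte 3 of E8 A6 A8 = 0xA8.

0xA8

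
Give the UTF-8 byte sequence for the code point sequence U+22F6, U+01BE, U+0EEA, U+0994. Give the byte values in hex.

E2 8B B6 C6 BE E0 BB AA E0 A6 94

U+22F6: 3-byte form → E2 8B B6.
U+01BE: 2-byte form → C6 BE.
U+0EEA: 3-byte form → E0 BB AA.
U+0994: 3-byte form → E0 A6 94.
Concatenated (11 bytes): E2 8B B6 C6 BE E0 BB AA E0 A6 94.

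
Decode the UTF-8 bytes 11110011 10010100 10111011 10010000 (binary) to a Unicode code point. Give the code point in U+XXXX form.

Leading byte 0xF3 = 11110011 matches 11110xxx → 4-byte sequence.
Byte 1: 0xF3 = 11110011, payload 011 (3 bits).
Byte 2: 0x94 = 10010100 (10xxxxxx ✓), payload 010100.
Byte 3: 0xBB = 10111011 (10xxxxxx ✓), payload 111011.
Byte 4: 0x90 = 10010000 (10xxxxxx ✓), payload 010000.
Concatenate: 011010100111011010000 = 0xD4ED0 (21 bits → U+D4ED0).

U+D4ED0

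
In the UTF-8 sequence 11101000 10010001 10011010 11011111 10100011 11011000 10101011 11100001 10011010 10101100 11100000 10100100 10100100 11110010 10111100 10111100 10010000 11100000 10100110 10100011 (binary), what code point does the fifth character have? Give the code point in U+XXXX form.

U+0924

Offset 0: leading byte 0xE8 = 11101000 → 3-byte char #1 = E8 91 9A.
Offset 3: leading byte 0xDF = 11011111 → 2-byte char #2 = DF A3.
Offset 5: leading byte 0xD8 = 11011000 → 2-byte char #3 = D8 AB.
Offset 7: leading byte 0xE1 = 11100001 → 3-byte char #4 = E1 9A AC.
Offset 10: leading byte 0xE0 = 11100000 → 3-byte char #5 = E0 A4 A4.
Leading byte 0xE0 = 11100000 matches 1110xxxx → 3-byte sequence.
Byte 1: 0xE0 = 11100000, payload 0000 (4 bits).
Byte 2: 0xA4 = 10100100 (10xxxxxx ✓), payload 100100.
Byte 3: 0xA4 = 10100100 (10xxxxxx ✓), payload 100100.
Concatenate: 0000100100100100 = 0x924 (16 bits → U+0924).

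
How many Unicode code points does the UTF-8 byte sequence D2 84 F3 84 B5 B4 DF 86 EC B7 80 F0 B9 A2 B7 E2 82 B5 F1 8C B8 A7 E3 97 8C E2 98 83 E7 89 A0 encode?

Byte at offset 0: 0xD2 = 11010010 → 2-byte char (#1). Advance 2.
Byte at offset 2: 0xF3 = 11110011 → 4-byte char (#2). Advance 4.
Byte at offset 6: 0xDF = 11011111 → 2-byte char (#3). Advance 2.
Byte at offset 8: 0xEC = 11101100 → 3-byte char (#4). Advance 3.
Byte at offset 11: 0xF0 = 11110000 → 4-byte char (#5). Advance 4.
Byte at offset 15: 0xE2 = 11100010 → 3-byte char (#6). Advance 3.
Byte at offset 18: 0xF1 = 11110001 → 4-byte char (#7). Advance 4.
Byte at offset 22: 0xE3 = 11100011 → 3-byte char (#8). Advance 3.
Byte at offset 25: 0xE2 = 11100010 → 3-byte char (#9). Advance 3.
Byte at offset 28: 0xE7 = 11100111 → 3-byte char (#10). Advance 3.
Reached end at offset 31 after 10 code points.

10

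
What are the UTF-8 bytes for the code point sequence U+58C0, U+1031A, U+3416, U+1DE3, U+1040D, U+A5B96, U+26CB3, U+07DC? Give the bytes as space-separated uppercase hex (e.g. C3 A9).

U+58C0: 3-byte form → E5 A3 80.
U+1031A: 4-byte form → F0 90 8C 9A.
U+3416: 3-byte form → E3 90 96.
U+1DE3: 3-byte form → E1 B7 A3.
U+1040D: 4-byte form → F0 90 90 8D.
U+A5B96: 4-byte form → F2 A5 AE 96.
U+26CB3: 4-byte form → F0 A6 B2 B3.
U+07DC: 2-byte form → DF 9C.
Concatenated (27 bytes): E5 A3 80 F0 90 8C 9A E3 90 96 E1 B7 A3 F0 90 90 8D F2 A5 AE 96 F0 A6 B2 B3 DF 9C.

E5 A3 80 F0 90 8C 9A E3 90 96 E1 B7 A3 F0 90 90 8D F2 A5 AE 96 F0 A6 B2 B3 DF 9C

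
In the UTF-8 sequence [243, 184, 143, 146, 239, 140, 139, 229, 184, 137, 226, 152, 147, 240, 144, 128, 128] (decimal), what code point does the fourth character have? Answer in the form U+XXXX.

U+2613

Offset 0: leading byte 0xF3 = 11110011 → 4-byte char #1 = F3 B8 8F 92.
Offset 4: leading byte 0xEF = 11101111 → 3-byte char #2 = EF 8C 8B.
Offset 7: leading byte 0xE5 = 11100101 → 3-byte char #3 = E5 B8 89.
Offset 10: leading byte 0xE2 = 11100010 → 3-byte char #4 = E2 98 93.
Leading byte 0xE2 = 11100010 matches 1110xxxx → 3-byte sequence.
Byte 1: 0xE2 = 11100010, payload 0010 (4 bits).
Byte 2: 0x98 = 10011000 (10xxxxxx ✓), payload 011000.
Byte 3: 0x93 = 10010011 (10xxxxxx ✓), payload 010011.
Concatenate: 0010011000010011 = 0x2613 (16 bits → U+2613).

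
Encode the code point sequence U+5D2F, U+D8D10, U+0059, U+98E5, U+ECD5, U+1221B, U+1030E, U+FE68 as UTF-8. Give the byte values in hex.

U+5D2F: 3-byte form → E5 B4 AF.
U+D8D10: 4-byte form → F3 98 B4 90.
U+0059: 1-byte form → 59.
U+98E5: 3-byte form → E9 A3 A5.
U+ECD5: 3-byte form → EE B3 95.
U+1221B: 4-byte form → F0 92 88 9B.
U+1030E: 4-byte form → F0 90 8C 8E.
U+FE68: 3-byte form → EF B9 A8.
Concatenated (25 bytes): E5 B4 AF F3 98 B4 90 59 E9 A3 A5 EE B3 95 F0 92 88 9B F0 90 8C 8E EF B9 A8.

E5 B4 AF F3 98 B4 90 59 E9 A3 A5 EE B3 95 F0 92 88 9B F0 90 8C 8E EF B9 A8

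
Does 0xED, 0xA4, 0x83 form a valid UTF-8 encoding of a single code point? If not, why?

Structurally a 3-byte sequence; payload = 0xD903.
But 0xD903 is in U+D800–U+DFFF, the surrogate range. Surrogates are not Unicode scalar values and are forbidden in UTF-8.

invalid (encodes a surrogate (U+D800–U+DFFF))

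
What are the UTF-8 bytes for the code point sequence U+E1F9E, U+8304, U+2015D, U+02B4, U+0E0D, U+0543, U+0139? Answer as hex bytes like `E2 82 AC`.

F3 A1 BE 9E E8 8C 84 F0 A0 85 9D CA B4 E0 B8 8D D5 83 C4 B9

U+E1F9E: 4-byte form → F3 A1 BE 9E.
U+8304: 3-byte form → E8 8C 84.
U+2015D: 4-byte form → F0 A0 85 9D.
U+02B4: 2-byte form → CA B4.
U+0E0D: 3-byte form → E0 B8 8D.
U+0543: 2-byte form → D5 83.
U+0139: 2-byte form → C4 B9.
Concatenated (20 bytes): F3 A1 BE 9E E8 8C 84 F0 A0 85 9D CA B4 E0 B8 8D D5 83 C4 B9.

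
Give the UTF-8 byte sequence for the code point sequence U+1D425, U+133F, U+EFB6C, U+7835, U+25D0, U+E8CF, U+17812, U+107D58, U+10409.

F0 9D 90 A5 E1 8C BF F3 AF AD AC E7 A0 B5 E2 97 90 EE A3 8F F0 97 A0 92 F4 87 B5 98 F0 90 90 89

U+1D425: 4-byte form → F0 9D 90 A5.
U+133F: 3-byte form → E1 8C BF.
U+EFB6C: 4-byte form → F3 AF AD AC.
U+7835: 3-byte form → E7 A0 B5.
U+25D0: 3-byte form → E2 97 90.
U+E8CF: 3-byte form → EE A3 8F.
U+17812: 4-byte form → F0 97 A0 92.
U+107D58: 4-byte form → F4 87 B5 98.
U+10409: 4-byte form → F0 90 90 89.
Concatenated (32 bytes): F0 9D 90 A5 E1 8C BF F3 AF AD AC E7 A0 B5 E2 97 90 EE A3 8F F0 97 A0 92 F4 87 B5 98 F0 90 90 89.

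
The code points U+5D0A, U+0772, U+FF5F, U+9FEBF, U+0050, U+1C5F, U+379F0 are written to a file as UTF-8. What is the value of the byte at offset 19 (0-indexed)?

0xB0

U+5D0A → 3-byte form E5 B4 8A at offsets 0–2.
U+0772 → 2-byte form DD B2 at offsets 3–4.
U+FF5F → 3-byte form EF BD 9F at offsets 5–7.
U+9FEBF → 4-byte form F2 9F BA BF at offsets 8–11.
U+0050 → 1-byte form 50 at offsets 12–12.
U+1C5F → 3-byte form E1 B1 9F at offsets 13–15.
U+379F0 → 4-byte form F0 B7 A7 B0 at offsets 16–19.
Offset 19 falls in char 7's range; it's byte 4 of F0 B7 A7 B0 = 0xB0.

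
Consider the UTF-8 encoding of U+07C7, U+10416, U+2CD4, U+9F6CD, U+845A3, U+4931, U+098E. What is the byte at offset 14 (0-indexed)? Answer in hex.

U+07C7 → 2-byte form DF 87 at offsets 0–1.
U+10416 → 4-byte form F0 90 90 96 at offsets 2–5.
U+2CD4 → 3-byte form E2 B3 94 at offsets 6–8.
U+9F6CD → 4-byte form F2 9F 9B 8D at offsets 9–12.
U+845A3 → 4-byte form F2 84 96 A3 at offsets 13–16.
Offset 14 falls in char 5's range; it's byte 2 of F2 84 96 A3 = 0x84.

0x84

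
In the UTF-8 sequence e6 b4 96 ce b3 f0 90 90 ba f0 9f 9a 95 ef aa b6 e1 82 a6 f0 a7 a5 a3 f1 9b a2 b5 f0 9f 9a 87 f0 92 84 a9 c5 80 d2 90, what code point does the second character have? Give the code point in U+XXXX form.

U+03B3

Offset 0: leading byte 0xE6 = 11100110 → 3-byte char #1 = E6 B4 96.
Offset 3: leading byte 0xCE = 11001110 → 2-byte char #2 = CE B3.
Leading byte 0xCE = 11001110 matches 110xxxxx → 2-byte sequence.
Byte 1: 0xCE = 11001110, payload 01110 (5 bits).
Byte 2: 0xB3 = 10110011 (10xxxxxx ✓), payload 110011.
Concatenate: 01110110011 = 0x3B3 (11 bits → U+03B3).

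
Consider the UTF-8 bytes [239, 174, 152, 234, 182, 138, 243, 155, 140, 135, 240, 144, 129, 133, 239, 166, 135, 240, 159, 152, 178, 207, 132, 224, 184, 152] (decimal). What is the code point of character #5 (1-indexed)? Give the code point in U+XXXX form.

Offset 0: leading byte 0xEF = 11101111 → 3-byte char #1 = EF AE 98.
Offset 3: leading byte 0xEA = 11101010 → 3-byte char #2 = EA B6 8A.
Offset 6: leading byte 0xF3 = 11110011 → 4-byte char #3 = F3 9B 8C 87.
Offset 10: leading byte 0xF0 = 11110000 → 4-byte char #4 = F0 90 81 85.
Offset 14: leading byte 0xEF = 11101111 → 3-byte char #5 = EF A6 87.
Leading byte 0xEF = 11101111 matches 1110xxxx → 3-byte sequence.
Byte 1: 0xEF = 11101111, payload 1111 (4 bits).
Byte 2: 0xA6 = 10100110 (10xxxxxx ✓), payload 100110.
Byte 3: 0x87 = 10000111 (10xxxxxx ✓), payload 000111.
Concatenate: 1111100110000111 = 0xF987 (16 bits → U+F987).

U+F987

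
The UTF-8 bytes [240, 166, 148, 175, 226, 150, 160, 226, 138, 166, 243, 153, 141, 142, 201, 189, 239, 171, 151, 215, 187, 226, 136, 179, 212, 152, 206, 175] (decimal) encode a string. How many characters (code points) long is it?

Byte at offset 0: 0xF0 = 11110000 → 4-byte char (#1). Advance 4.
Byte at offset 4: 0xE2 = 11100010 → 3-byte char (#2). Advance 3.
Byte at offset 7: 0xE2 = 11100010 → 3-byte char (#3). Advance 3.
Byte at offset 10: 0xF3 = 11110011 → 4-byte char (#4). Advance 4.
Byte at offset 14: 0xC9 = 11001001 → 2-byte char (#5). Advance 2.
Byte at offset 16: 0xEF = 11101111 → 3-byte char (#6). Advance 3.
Byte at offset 19: 0xD7 = 11010111 → 2-byte char (#7). Advance 2.
Byte at offset 21: 0xE2 = 11100010 → 3-byte char (#8). Advance 3.
Byte at offset 24: 0xD4 = 11010100 → 2-byte char (#9). Advance 2.
Byte at offset 26: 0xCE = 11001110 → 2-byte char (#10). Advance 2.
Reached end at offset 28 after 10 code points.

10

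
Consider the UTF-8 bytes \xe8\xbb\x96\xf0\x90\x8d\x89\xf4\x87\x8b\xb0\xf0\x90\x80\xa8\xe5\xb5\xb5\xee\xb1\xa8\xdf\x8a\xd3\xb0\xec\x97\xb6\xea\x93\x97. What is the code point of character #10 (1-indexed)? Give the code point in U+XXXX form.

U+A4D7

Offset 0: leading byte 0xE8 = 11101000 → 3-byte char #1 = E8 BB 96.
Offset 3: leading byte 0xF0 = 11110000 → 4-byte char #2 = F0 90 8D 89.
Offset 7: leading byte 0xF4 = 11110100 → 4-byte char #3 = F4 87 8B B0.
Offset 11: leading byte 0xF0 = 11110000 → 4-byte char #4 = F0 90 80 A8.
Offset 15: leading byte 0xE5 = 11100101 → 3-byte char #5 = E5 B5 B5.
Offset 18: leading byte 0xEE = 11101110 → 3-byte char #6 = EE B1 A8.
Offset 21: leading byte 0xDF = 11011111 → 2-byte char #7 = DF 8A.
Offset 23: leading byte 0xD3 = 11010011 → 2-byte char #8 = D3 B0.
Offset 25: leading byte 0xEC = 11101100 → 3-byte char #9 = EC 97 B6.
Offset 28: leading byte 0xEA = 11101010 → 3-byte char #10 = EA 93 97.
Leading byte 0xEA = 11101010 matches 1110xxxx → 3-byte sequence.
Byte 1: 0xEA = 11101010, payload 1010 (4 bits).
Byte 2: 0x93 = 10010011 (10xxxxxx ✓), payload 010011.
Byte 3: 0x97 = 10010111 (10xxxxxx ✓), payload 010111.
Concatenate: 1010010011010111 = 0xA4D7 (16 bits → U+A4D7).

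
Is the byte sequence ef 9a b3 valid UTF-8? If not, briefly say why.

Leading byte 0xEF = 11101111 → 3-byte form.
Continuation bytes 0x9A=10011010, 0xB3=10110011 all match 10xxxxxx.
Decoded value 0xF6B3 is ≥ 0x800 (shortest form) and not a surrogate.

valid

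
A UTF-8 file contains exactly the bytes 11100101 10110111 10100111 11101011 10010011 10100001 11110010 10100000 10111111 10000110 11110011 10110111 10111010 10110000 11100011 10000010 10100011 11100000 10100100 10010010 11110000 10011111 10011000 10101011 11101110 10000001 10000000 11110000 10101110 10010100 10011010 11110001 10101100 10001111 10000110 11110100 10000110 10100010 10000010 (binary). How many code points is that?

11

Byte at offset 0: 0xE5 = 11100101 → 3-byte char (#1). Advance 3.
Byte at offset 3: 0xEB = 11101011 → 3-byte char (#2). Advance 3.
Byte at offset 6: 0xF2 = 11110010 → 4-byte char (#3). Advance 4.
Byte at offset 10: 0xF3 = 11110011 → 4-byte char (#4). Advance 4.
Byte at offset 14: 0xE3 = 11100011 → 3-byte char (#5). Advance 3.
Byte at offset 17: 0xE0 = 11100000 → 3-byte char (#6). Advance 3.
Byte at offset 20: 0xF0 = 11110000 → 4-byte char (#7). Advance 4.
Byte at offset 24: 0xEE = 11101110 → 3-byte char (#8). Advance 3.
Byte at offset 27: 0xF0 = 11110000 → 4-byte char (#9). Advance 4.
Byte at offset 31: 0xF1 = 11110001 → 4-byte char (#10). Advance 4.
Byte at offset 35: 0xF4 = 11110100 → 4-byte char (#11). Advance 4.
Reached end at offset 39 after 11 code points.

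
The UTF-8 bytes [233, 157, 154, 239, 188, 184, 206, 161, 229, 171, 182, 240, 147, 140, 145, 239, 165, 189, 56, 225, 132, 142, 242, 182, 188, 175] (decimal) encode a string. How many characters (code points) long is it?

Byte at offset 0: 0xE9 = 11101001 → 3-byte char (#1). Advance 3.
Byte at offset 3: 0xEF = 11101111 → 3-byte char (#2). Advance 3.
Byte at offset 6: 0xCE = 11001110 → 2-byte char (#3). Advance 2.
Byte at offset 8: 0xE5 = 11100101 → 3-byte char (#4). Advance 3.
Byte at offset 11: 0xF0 = 11110000 → 4-byte char (#5). Advance 4.
Byte at offset 15: 0xEF = 11101111 → 3-byte char (#6). Advance 3.
Byte at offset 18: 0x38 = 00111000 → 1-byte char (#7). Advance 1.
Byte at offset 19: 0xE1 = 11100001 → 3-byte char (#8). Advance 3.
Byte at offset 22: 0xF2 = 11110010 → 4-byte char (#9). Advance 4.
Reached end at offset 26 after 9 code points.

9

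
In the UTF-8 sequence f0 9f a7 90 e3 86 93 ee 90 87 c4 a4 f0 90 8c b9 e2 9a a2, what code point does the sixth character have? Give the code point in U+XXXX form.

U+26A2

Offset 0: leading byte 0xF0 = 11110000 → 4-byte char #1 = F0 9F A7 90.
Offset 4: leading byte 0xE3 = 11100011 → 3-byte char #2 = E3 86 93.
Offset 7: leading byte 0xEE = 11101110 → 3-byte char #3 = EE 90 87.
Offset 10: leading byte 0xC4 = 11000100 → 2-byte char #4 = C4 A4.
Offset 12: leading byte 0xF0 = 11110000 → 4-byte char #5 = F0 90 8C B9.
Offset 16: leading byte 0xE2 = 11100010 → 3-byte char #6 = E2 9A A2.
Leading byte 0xE2 = 11100010 matches 1110xxxx → 3-byte sequence.
Byte 1: 0xE2 = 11100010, payload 0010 (4 bits).
Byte 2: 0x9A = 10011010 (10xxxxxx ✓), payload 011010.
Byte 3: 0xA2 = 10100010 (10xxxxxx ✓), payload 100010.
Concatenate: 0010011010100010 = 0x26A2 (16 bits → U+26A2).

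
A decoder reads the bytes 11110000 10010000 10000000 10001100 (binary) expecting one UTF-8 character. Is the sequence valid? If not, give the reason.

Leading byte 0xF0 = 11110000 → 4-byte form.
Continuation bytes 0x90=10010000, 0x80=10000000, 0x8C=10001100 all match 10xxxxxx.
Decoded value 0x1000C is ≥ 0x10000 (shortest form) and not a surrogate.

valid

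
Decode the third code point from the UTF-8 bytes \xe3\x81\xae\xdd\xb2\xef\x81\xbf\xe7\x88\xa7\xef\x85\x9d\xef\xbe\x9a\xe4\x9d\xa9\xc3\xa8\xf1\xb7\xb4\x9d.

U+F07F

Offset 0: leading byte 0xE3 = 11100011 → 3-byte char #1 = E3 81 AE.
Offset 3: leading byte 0xDD = 11011101 → 2-byte char #2 = DD B2.
Offset 5: leading byte 0xEF = 11101111 → 3-byte char #3 = EF 81 BF.
Leading byte 0xEF = 11101111 matches 1110xxxx → 3-byte sequence.
Byte 1: 0xEF = 11101111, payload 1111 (4 bits).
Byte 2: 0x81 = 10000001 (10xxxxxx ✓), payload 000001.
Byte 3: 0xBF = 10111111 (10xxxxxx ✓), payload 111111.
Concatenate: 1111000001111111 = 0xF07F (16 bits → U+F07F).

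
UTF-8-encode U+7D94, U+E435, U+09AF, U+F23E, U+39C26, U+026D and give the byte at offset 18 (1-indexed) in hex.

1-indexed offset 18 is 0-indexed offset 17.
U+7D94 → 3-byte form E7 B6 94 at offsets 0–2.
U+E435 → 3-byte form EE 90 B5 at offsets 3–5.
U+09AF → 3-byte form E0 A6 AF at offsets 6–8.
U+F23E → 3-byte form EF 88 BE at offsets 9–11.
U+39C26 → 4-byte form F0 B9 B0 A6 at offsets 12–15.
U+026D → 2-byte form C9 AD at offsets 16–17.
Offset 17 falls in char 6's range; it's byte 2 of C9 AD = 0xAD.

0xAD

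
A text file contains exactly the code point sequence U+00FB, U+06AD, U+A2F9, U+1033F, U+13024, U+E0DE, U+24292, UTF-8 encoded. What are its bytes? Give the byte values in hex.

C3 BB DA AD EA 8B B9 F0 90 8C BF F0 93 80 A4 EE 83 9E F0 A4 8A 92

U+00FB: 2-byte form → C3 BB.
U+06AD: 2-byte form → DA AD.
U+A2F9: 3-byte form → EA 8B B9.
U+1033F: 4-byte form → F0 90 8C BF.
U+13024: 4-byte form → F0 93 80 A4.
U+E0DE: 3-byte form → EE 83 9E.
U+24292: 4-byte form → F0 A4 8A 92.
Concatenated (22 bytes): C3 BB DA AD EA 8B B9 F0 90 8C BF F0 93 80 A4 EE 83 9E F0 A4 8A 92.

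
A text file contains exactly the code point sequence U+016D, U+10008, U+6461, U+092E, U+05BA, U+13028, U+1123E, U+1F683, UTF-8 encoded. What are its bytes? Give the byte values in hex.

C5 AD F0 90 80 88 E6 91 A1 E0 A4 AE D6 BA F0 93 80 A8 F0 91 88 BE F0 9F 9A 83

U+016D: 2-byte form → C5 AD.
U+10008: 4-byte form → F0 90 80 88.
U+6461: 3-byte form → E6 91 A1.
U+092E: 3-byte form → E0 A4 AE.
U+05BA: 2-byte form → D6 BA.
U+13028: 4-byte form → F0 93 80 A8.
U+1123E: 4-byte form → F0 91 88 BE.
U+1F683: 4-byte form → F0 9F 9A 83.
Concatenated (26 bytes): C5 AD F0 90 80 88 E6 91 A1 E0 A4 AE D6 BA F0 93 80 A8 F0 91 88 BE F0 9F 9A 83.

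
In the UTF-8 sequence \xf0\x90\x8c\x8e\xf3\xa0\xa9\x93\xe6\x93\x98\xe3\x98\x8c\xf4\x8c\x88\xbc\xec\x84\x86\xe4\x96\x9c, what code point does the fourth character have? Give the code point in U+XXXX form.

Offset 0: leading byte 0xF0 = 11110000 → 4-byte char #1 = F0 90 8C 8E.
Offset 4: leading byte 0xF3 = 11110011 → 4-byte char #2 = F3 A0 A9 93.
Offset 8: leading byte 0xE6 = 11100110 → 3-byte char #3 = E6 93 98.
Offset 11: leading byte 0xE3 = 11100011 → 3-byte char #4 = E3 98 8C.
Leading byte 0xE3 = 11100011 matches 1110xxxx → 3-byte sequence.
Byte 1: 0xE3 = 11100011, payload 0011 (4 bits).
Byte 2: 0x98 = 10011000 (10xxxxxx ✓), payload 011000.
Byte 3: 0x8C = 10001100 (10xxxxxx ✓), payload 001100.
Concatenate: 0011011000001100 = 0x360C (16 bits → U+360C).

U+360C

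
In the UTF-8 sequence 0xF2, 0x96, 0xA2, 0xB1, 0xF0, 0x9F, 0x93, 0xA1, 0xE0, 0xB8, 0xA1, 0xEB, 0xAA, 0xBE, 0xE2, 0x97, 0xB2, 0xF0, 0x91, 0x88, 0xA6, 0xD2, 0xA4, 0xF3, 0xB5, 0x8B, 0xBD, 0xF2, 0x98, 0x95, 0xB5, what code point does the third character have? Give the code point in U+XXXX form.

Offset 0: leading byte 0xF2 = 11110010 → 4-byte char #1 = F2 96 A2 B1.
Offset 4: leading byte 0xF0 = 11110000 → 4-byte char #2 = F0 9F 93 A1.
Offset 8: leading byte 0xE0 = 11100000 → 3-byte char #3 = E0 B8 A1.
Leading byte 0xE0 = 11100000 matches 1110xxxx → 3-byte sequence.
Byte 1: 0xE0 = 11100000, payload 0000 (4 bits).
Byte 2: 0xB8 = 10111000 (10xxxxxx ✓), payload 111000.
Byte 3: 0xA1 = 10100001 (10xxxxxx ✓), payload 100001.
Concatenate: 0000111000100001 = 0xE21 (16 bits → U+0E21).

U+0E21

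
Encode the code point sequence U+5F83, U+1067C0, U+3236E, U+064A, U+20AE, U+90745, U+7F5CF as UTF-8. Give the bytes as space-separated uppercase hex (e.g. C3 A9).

E5 BE 83 F4 86 9F 80 F0 B2 8D AE D9 8A E2 82 AE F2 90 9D 85 F1 BF 97 8F

U+5F83: 3-byte form → E5 BE 83.
U+1067C0: 4-byte form → F4 86 9F 80.
U+3236E: 4-byte form → F0 B2 8D AE.
U+064A: 2-byte form → D9 8A.
U+20AE: 3-byte form → E2 82 AE.
U+90745: 4-byte form → F2 90 9D 85.
U+7F5CF: 4-byte form → F1 BF 97 8F.
Concatenated (24 bytes): E5 BE 83 F4 86 9F 80 F0 B2 8D AE D9 8A E2 82 AE F2 90 9D 85 F1 BF 97 8F.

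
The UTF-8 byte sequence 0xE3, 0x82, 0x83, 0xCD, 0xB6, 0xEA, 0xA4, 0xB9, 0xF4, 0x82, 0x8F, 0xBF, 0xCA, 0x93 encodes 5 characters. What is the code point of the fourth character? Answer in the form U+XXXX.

U+1023FF

Offset 0: leading byte 0xE3 = 11100011 → 3-byte char #1 = E3 82 83.
Offset 3: leading byte 0xCD = 11001101 → 2-byte char #2 = CD B6.
Offset 5: leading byte 0xEA = 11101010 → 3-byte char #3 = EA A4 B9.
Offset 8: leading byte 0xF4 = 11110100 → 4-byte char #4 = F4 82 8F BF.
Leading byte 0xF4 = 11110100 matches 11110xxx → 4-byte sequence.
Byte 1: 0xF4 = 11110100, payload 100 (3 bits).
Byte 2: 0x82 = 10000010 (10xxxxxx ✓), payload 000010.
Byte 3: 0x8F = 10001111 (10xxxxxx ✓), payload 001111.
Byte 4: 0xBF = 10111111 (10xxxxxx ✓), payload 111111.
Concatenate: 100000010001111111111 = 0x1023FF (21 bits → U+1023FF).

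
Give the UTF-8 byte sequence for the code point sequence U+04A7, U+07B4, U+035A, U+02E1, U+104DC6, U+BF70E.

D2 A7 DE B4 CD 9A CB A1 F4 84 B7 86 F2 BF 9C 8E

U+04A7: 2-byte form → D2 A7.
U+07B4: 2-byte form → DE B4.
U+035A: 2-byte form → CD 9A.
U+02E1: 2-byte form → CB A1.
U+104DC6: 4-byte form → F4 84 B7 86.
U+BF70E: 4-byte form → F2 BF 9C 8E.
Concatenated (16 bytes): D2 A7 DE B4 CD 9A CB A1 F4 84 B7 86 F2 BF 9C 8E.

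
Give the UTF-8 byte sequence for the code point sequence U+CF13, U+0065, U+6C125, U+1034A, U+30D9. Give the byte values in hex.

EC BC 93 65 F1 AC 84 A5 F0 90 8D 8A E3 83 99

U+CF13: 3-byte form → EC BC 93.
U+0065: 1-byte form → 65.
U+6C125: 4-byte form → F1 AC 84 A5.
U+1034A: 4-byte form → F0 90 8D 8A.
U+30D9: 3-byte form → E3 83 99.
Concatenated (15 bytes): EC BC 93 65 F1 AC 84 A5 F0 90 8D 8A E3 83 99.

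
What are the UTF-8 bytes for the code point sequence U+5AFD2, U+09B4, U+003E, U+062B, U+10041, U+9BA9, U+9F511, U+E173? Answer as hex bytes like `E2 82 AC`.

U+5AFD2: 4-byte form → F1 9A BF 92.
U+09B4: 3-byte form → E0 A6 B4.
U+003E: 1-byte form → 3E.
U+062B: 2-byte form → D8 AB.
U+10041: 4-byte form → F0 90 81 81.
U+9BA9: 3-byte form → E9 AE A9.
U+9F511: 4-byte form → F2 9F 94 91.
U+E173: 3-byte form → EE 85 B3.
Concatenated (24 bytes): F1 9A BF 92 E0 A6 B4 3E D8 AB F0 90 81 81 E9 AE A9 F2 9F 94 91 EE 85 B3.

F1 9A BF 92 E0 A6 B4 3E D8 AB F0 90 81 81 E9 AE A9 F2 9F 94 91 EE 85 B3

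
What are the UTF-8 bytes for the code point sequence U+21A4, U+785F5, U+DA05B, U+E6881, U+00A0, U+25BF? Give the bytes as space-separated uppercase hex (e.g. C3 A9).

E2 86 A4 F1 B8 97 B5 F3 9A 81 9B F3 A6 A2 81 C2 A0 E2 96 BF

U+21A4: 3-byte form → E2 86 A4.
U+785F5: 4-byte form → F1 B8 97 B5.
U+DA05B: 4-byte form → F3 9A 81 9B.
U+E6881: 4-byte form → F3 A6 A2 81.
U+00A0: 2-byte form → C2 A0.
U+25BF: 3-byte form → E2 96 BF.
Concatenated (20 bytes): E2 86 A4 F1 B8 97 B5 F3 9A 81 9B F3 A6 A2 81 C2 A0 E2 96 BF.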